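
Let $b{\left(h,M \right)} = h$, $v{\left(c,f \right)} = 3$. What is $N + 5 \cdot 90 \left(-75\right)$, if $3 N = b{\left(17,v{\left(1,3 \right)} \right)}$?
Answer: $- \frac{101233}{3} \approx -33744.0$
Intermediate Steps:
$N = \frac{17}{3}$ ($N = \frac{1}{3} \cdot 17 = \frac{17}{3} \approx 5.6667$)
$N + 5 \cdot 90 \left(-75\right) = \frac{17}{3} + 5 \cdot 90 \left(-75\right) = \frac{17}{3} + 450 \left(-75\right) = \frac{17}{3} - 33750 = - \frac{101233}{3}$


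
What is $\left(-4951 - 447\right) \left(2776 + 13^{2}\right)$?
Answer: $-15897110$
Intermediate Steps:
$\left(-4951 - 447\right) \left(2776 + 13^{2}\right) = - 5398 \left(2776 + 169\right) = \left(-5398\right) 2945 = -15897110$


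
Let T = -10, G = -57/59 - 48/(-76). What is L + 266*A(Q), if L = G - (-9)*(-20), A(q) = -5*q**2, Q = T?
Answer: -149295155/1121 ≈ -1.3318e+5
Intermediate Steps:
G = -375/1121 (G = -57*1/59 - 48*(-1/76) = -57/59 + 12/19 = -375/1121 ≈ -0.33452)
Q = -10
L = -202155/1121 (L = -375/1121 - (-9)*(-20) = -375/1121 - 1*180 = -375/1121 - 180 = -202155/1121 ≈ -180.33)
L + 266*A(Q) = -202155/1121 + 266*(-5*(-10)**2) = -202155/1121 + 266*(-5*100) = -202155/1121 + 266*(-500) = -202155/1121 - 133000 = -149295155/1121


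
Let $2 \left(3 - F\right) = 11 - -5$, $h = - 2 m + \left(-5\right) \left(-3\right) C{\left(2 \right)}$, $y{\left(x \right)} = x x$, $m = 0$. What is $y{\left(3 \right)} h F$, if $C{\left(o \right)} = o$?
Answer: $-1350$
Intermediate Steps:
$y{\left(x \right)} = x^{2}$
$h = 30$ ($h = \left(-2\right) 0 + \left(-5\right) \left(-3\right) 2 = 0 + 15 \cdot 2 = 0 + 30 = 30$)
$F = -5$ ($F = 3 - \frac{11 - -5}{2} = 3 - \frac{11 + 5}{2} = 3 - 8 = -5$)
$y{\left(3 \right)} h F = 3^{2} \cdot 30 \left(-5\right) = 9 \cdot 30 \left(-5\right) = 270 \left(-5\right) = -1350$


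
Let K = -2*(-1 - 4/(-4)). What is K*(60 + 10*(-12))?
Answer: 0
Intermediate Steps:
K = 0 (K = -2*(-1 - 4*(-1/4)) = -2*(-1 + 1) = -2*0 = 0)
K*(60 + 10*(-12)) = 0*(60 + 10*(-12)) = 0*(60 - 120) = 0*(-60) = 0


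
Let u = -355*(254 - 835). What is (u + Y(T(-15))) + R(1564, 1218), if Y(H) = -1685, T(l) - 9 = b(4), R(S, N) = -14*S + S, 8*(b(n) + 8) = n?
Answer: 184238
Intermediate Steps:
b(n) = -8 + n/8
R(S, N) = -13*S
T(l) = 3/2 (T(l) = 9 + (-8 + (⅛)*4) = 9 + (-8 + ½) = 9 - 15/2 = 3/2)
u = 206255 (u = -355*(-581) = 206255)
(u + Y(T(-15))) + R(1564, 1218) = (206255 - 1685) - 13*1564 = 204570 - 20332 = 184238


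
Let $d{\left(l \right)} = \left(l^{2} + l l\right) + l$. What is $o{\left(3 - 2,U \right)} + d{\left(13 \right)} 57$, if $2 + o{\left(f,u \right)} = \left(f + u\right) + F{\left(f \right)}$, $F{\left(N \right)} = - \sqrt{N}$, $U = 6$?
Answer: $20011$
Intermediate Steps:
$d{\left(l \right)} = l + 2 l^{2}$ ($d{\left(l \right)} = \left(l^{2} + l^{2}\right) + l = 2 l^{2} + l = l + 2 l^{2}$)
$o{\left(f,u \right)} = -2 + f + u - \sqrt{f}$ ($o{\left(f,u \right)} = -2 - \left(\sqrt{f} - f - u\right) = -2 + \left(f + u - \sqrt{f}\right) = -2 + f + u - \sqrt{f}$)
$o{\left(3 - 2,U \right)} + d{\left(13 \right)} 57 = \left(-2 + \left(3 - 2\right) + 6 - \sqrt{3 - 2}\right) + 13 \left(1 + 2 \cdot 13\right) 57 = \left(-2 + 1 + 6 - \sqrt{1}\right) + 13 \left(1 + 26\right) 57 = \left(-2 + 1 + 6 - 1\right) + 13 \cdot 27 \cdot 57 = \left(-2 + 1 + 6 - 1\right) + 351 \cdot 57 = 4 + 20007 = 20011$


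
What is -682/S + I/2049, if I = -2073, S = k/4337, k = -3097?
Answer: 2018060595/2115251 ≈ 954.05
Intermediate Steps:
S = -3097/4337 ≈ -0.71409
-682/S + I/2049 = -682/(-3097/4337) - 2073/2049 = -682*(-4337/3097) - 2073*1/2049 = 2957834/3097 - 691/683 = 2018060595/2115251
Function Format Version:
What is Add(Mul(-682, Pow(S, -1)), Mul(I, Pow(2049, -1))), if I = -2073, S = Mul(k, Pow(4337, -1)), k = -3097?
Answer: Rational(2018060595, 2115251) ≈ 954.05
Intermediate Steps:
S = Rational(-3097, 4337) (S = Mul(-3097, Pow(4337, -1)) = Mul(-3097, Rational(1, 4337)) = Rational(-3097, 4337) ≈ -0.71409)
Add(Mul(-682, Pow(S, -1)), Mul(I, Pow(2049, -1))) = Add(Mul(-682, Pow(Rational(-3097, 4337), -1)), Mul(-2073, Pow(2049, -1))) = Add(Mul(-682, Rational(-4337, 3097)), Mul(-2073, Rational(1, 2049))) = Add(Rational(2957834, 3097), Rational(-691, 683)) = Rational(2018060595, 2115251)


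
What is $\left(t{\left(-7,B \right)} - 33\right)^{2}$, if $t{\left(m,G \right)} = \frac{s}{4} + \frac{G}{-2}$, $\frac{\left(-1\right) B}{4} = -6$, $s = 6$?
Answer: $\frac{7569}{4} \approx 1892.3$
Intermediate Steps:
$B = 24$ ($B = \left(-4\right) \left(-6\right) = 24$)
$t{\left(m,G \right)} = \frac{3}{2} - \frac{G}{2}$ ($t{\left(m,G \right)} = \frac{6}{4} + \frac{G}{-2} = 6 \cdot \frac{1}{4} + G \left(- \frac{1}{2}\right) = \frac{3}{2} - \frac{G}{2}$)
$\left(t{\left(-7,B \right)} - 33\right)^{2} = \left(\left(\frac{3}{2} - 12\right) - 33\right)^{2} = \left(- \frac{21}{2} - 33\right)^{2} = \left(- \frac{87}{2}\right)^{2} = \frac{7569}{4}$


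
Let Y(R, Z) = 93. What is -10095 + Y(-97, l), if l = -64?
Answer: -10002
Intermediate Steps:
-10095 + Y(-97, l) = -10095 + 93 = -10002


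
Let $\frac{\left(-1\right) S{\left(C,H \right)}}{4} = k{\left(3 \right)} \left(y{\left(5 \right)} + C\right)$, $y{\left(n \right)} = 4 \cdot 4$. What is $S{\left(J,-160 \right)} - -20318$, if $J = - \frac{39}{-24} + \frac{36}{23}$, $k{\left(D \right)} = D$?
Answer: $\frac{924035}{46} \approx 20088.0$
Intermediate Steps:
$J = \frac{587}{184}$ ($J = \left(-39\right) \left(- \frac{1}{24}\right) + 36 \cdot \frac{1}{23} = \frac{13}{8} + \frac{36}{23} = \frac{587}{184} \approx 3.1902$)
$y{\left(n \right)} = 16$
$S{\left(C,H \right)} = -192 - 12 C$ ($S{\left(C,H \right)} = - 4 \cdot 3 \left(16 + C\right) = - 4 \left(48 + 3 C\right) = -192 - 12 C$)
$S{\left(J,-160 \right)} - -20318 = \left(-192 - \frac{1761}{46}\right) - -20318 = \left(-192 - \frac{1761}{46}\right) + 20318 = - \frac{10593}{46} + 20318 = \frac{924035}{46}$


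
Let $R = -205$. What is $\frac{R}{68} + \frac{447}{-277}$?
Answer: $- \frac{87181}{18836} \approx -4.6284$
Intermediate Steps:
$\frac{R}{68} + \frac{447}{-277} = - \frac{205}{68} + \frac{447}{-277} = \left(-205\right) \frac{1}{68} + 447 \left(- \frac{1}{277}\right) = - \frac{205}{68} - \frac{447}{277} = - \frac{87181}{18836}$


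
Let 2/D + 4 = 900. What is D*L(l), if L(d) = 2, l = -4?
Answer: 1/224 ≈ 0.0044643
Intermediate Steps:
D = 1/448 (D = 2/(-4 + 900) = 2/896 = 2*(1/896) = 1/448 ≈ 0.0022321)
D*L(l) = (1/448)*2 = 1/224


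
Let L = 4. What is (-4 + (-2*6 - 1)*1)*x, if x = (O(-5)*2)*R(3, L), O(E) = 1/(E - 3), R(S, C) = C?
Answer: 17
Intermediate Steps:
O(E) = 1/(-3 + E)
x = -1 (x = (2/(-3 - 5))*4 = (2/(-8))*4 = -⅛*2*4 = -¼*4 = -1)
(-4 + (-2*6 - 1)*1)*x = (-4 + (-2*6 - 1)*1)*(-1) = (-4 + (-12 - 1)*1)*(-1) = (-4 - 13*1)*(-1) = (-4 - 13)*(-1) = -17*(-1) = 17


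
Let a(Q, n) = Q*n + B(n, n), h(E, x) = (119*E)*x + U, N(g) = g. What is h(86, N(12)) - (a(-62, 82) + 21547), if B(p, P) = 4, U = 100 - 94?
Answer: 106347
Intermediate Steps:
U = 6
h(E, x) = 6 + 119*E*x (h(E, x) = (119*E)*x + 6 = 119*E*x + 6 = 6 + 119*E*x)
a(Q, n) = 4 + Q*n (a(Q, n) = Q*n + 4 = 4 + Q*n)
h(86, N(12)) - (a(-62, 82) + 21547) = (6 + 119*86*12) - ((4 - 62*82) + 21547) = (6 + 122808) - ((4 - 5084) + 21547) = 122814 - (-5080 + 21547) = 122814 - 1*16467 = 122814 - 16467 = 106347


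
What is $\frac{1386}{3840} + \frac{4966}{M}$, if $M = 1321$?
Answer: $\frac{3483391}{845440} \approx 4.1202$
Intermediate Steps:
$\frac{1386}{3840} + \frac{4966}{M} = \frac{1386}{3840} + \frac{4966}{1321} = 1386 \cdot \frac{1}{3840} + 4966 \cdot \frac{1}{1321} = \frac{231}{640} + \frac{4966}{1321} = \frac{3483391}{845440}$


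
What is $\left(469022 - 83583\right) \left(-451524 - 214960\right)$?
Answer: $-256888926476$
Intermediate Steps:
$\left(469022 - 83583\right) \left(-451524 - 214960\right) = 385439 \left(-666484\right) = -256888926476$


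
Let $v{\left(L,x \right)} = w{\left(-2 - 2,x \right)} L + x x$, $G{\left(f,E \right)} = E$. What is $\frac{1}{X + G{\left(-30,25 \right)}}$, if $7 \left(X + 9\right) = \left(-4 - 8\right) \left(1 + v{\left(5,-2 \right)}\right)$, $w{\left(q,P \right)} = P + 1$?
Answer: $\frac{1}{16} \approx 0.0625$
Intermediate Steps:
$w{\left(q,P \right)} = 1 + P$
$v{\left(L,x \right)} = x^{2} + L \left(1 + x\right)$ ($v{\left(L,x \right)} = \left(1 + x\right) L + x x = L \left(1 + x\right) + x^{2} = x^{2} + L \left(1 + x\right)$)
$X = -9$ ($X = -9 + \frac{\left(-4 - 8\right) \left(1 + \left(\left(-2\right)^{2} + 5 \left(1 - 2\right)\right)\right)}{7} = -9 + \frac{\left(-4 - 8\right) \left(1 + \left(4 + 5 \left(-1\right)\right)\right)}{7} = -9 + \frac{\left(-12\right) \left(1 + \left(4 - 5\right)\right)}{7} = -9 + \frac{\left(-12\right) \left(1 - 1\right)}{7} = -9 + \frac{\left(-12\right) 0}{7} = -9 + \frac{1}{7} \cdot 0 = -9 + 0 = -9$)
$\frac{1}{X + G{\left(-30,25 \right)}} = \frac{1}{-9 + 25} = \frac{1}{16}$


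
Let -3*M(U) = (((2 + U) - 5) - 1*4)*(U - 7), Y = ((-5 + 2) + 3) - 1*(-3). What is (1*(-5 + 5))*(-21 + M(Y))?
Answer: 0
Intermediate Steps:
Y = 3 (Y = (-3 + 3) + 3 = 0 + 3 = 3)
M(U) = -(-7 + U)²/3 (M(U) = -(((2 + U) - 5) - 1*4)*(U - 7)/3 = -((-3 + U) - 4)*(-7 + U)/3 = -(-7 + U)*(-7 + U)/3 = -(-7 + U)²/3)
(1*(-5 + 5))*(-21 + M(Y)) = (1*(-5 + 5))*(-21 - (-7 + 3)²/3) = (1*0)*(-21 - ⅓*(-4)²) = 0*(-21 - ⅓*16) = 0*(-21 - 16/3) = 0*(-79/3) = 0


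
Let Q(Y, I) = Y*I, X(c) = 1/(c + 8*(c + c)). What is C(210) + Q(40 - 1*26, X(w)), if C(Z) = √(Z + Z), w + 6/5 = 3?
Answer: 70/153 + 2*√105 ≈ 20.951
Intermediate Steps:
w = 9/5 (w = -6/5 + 3 = 9/5 ≈ 1.8000)
X(c) = 1/(17*c) (X(c) = 1/(c + 8*(2*c)) = 1/(c + 16*c) = 1/(17*c))
Q(Y, I) = I*Y
C(Z) = √2*√Z (C(Z) = √(2*Z) = √2*√Z)
C(210) + Q(40 - 1*26, X(w)) = √2*√210 + (1/(17*(9/5)))*(40 - 1*26) = 2*√105 + ((1/17)*(5/9))*(40 - 26) = 2*√105 + (5/153)*14 = 2*√105 + 70/153 = 70/153 + 2*√105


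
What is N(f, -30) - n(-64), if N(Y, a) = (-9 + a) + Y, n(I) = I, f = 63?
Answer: 88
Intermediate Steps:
N(Y, a) = -9 + Y + a
N(f, -30) - n(-64) = (-9 + 63 - 30) - 1*(-64) = 24 + 64 = 88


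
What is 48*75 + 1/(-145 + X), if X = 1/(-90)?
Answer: 46983510/13051 ≈ 3600.0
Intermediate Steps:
X = -1/90 ≈ -0.011111
48*75 + 1/(-145 + X) = 48*75 + 1/(-145 - 1/90) = 3600 + 1/(-13051/90) = 3600 - 90/13051 = 46983510/13051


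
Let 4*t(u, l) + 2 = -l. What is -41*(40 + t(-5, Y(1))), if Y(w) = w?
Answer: -6437/4 ≈ -1609.3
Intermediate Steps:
t(u, l) = -1/2 - l/4 (t(u, l) = -1/2 + (-l)/4 = -1/2 - l/4)
-41*(40 + t(-5, Y(1))) = -41*(40 + (-1/2 - 1/4*1)) = -41*(40 + (-1/2 - 1/4)) = -41*(40 - 3/4) = -41*157/4 = -6437/4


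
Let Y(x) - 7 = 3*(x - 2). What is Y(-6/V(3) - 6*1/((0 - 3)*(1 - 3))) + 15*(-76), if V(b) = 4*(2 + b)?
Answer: -11429/10 ≈ -1142.9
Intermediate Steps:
V(b) = 8 + 4*b
Y(x) = 1 + 3*x (Y(x) = 7 + 3*(x - 2) = 7 + 3*(-2 + x) = 7 + (-6 + 3*x) = 1 + 3*x)
Y(-6/V(3) - 6*1/((0 - 3)*(1 - 3))) + 15*(-76) = (1 + 3*(-6/(8 + 4*3) - 6*1/((0 - 3)*(1 - 3)))) + 15*(-76) = (1 + 3*(-6/(8 + 12) - 6/((-2*(-3))))) - 1140 = (1 + 3*(-6/20 - 6/6)) - 1140 = (1 + 3*(-6*1/20 - 6*⅙)) - 1140 = (1 + 3*(-3/10 - 1)) - 1140 = (1 + 3*(-13/10)) - 1140 = (1 - 39/10) - 1140 = -29/10 - 1140 = -11429/10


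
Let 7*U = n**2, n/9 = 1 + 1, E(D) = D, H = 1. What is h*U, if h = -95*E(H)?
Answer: -30780/7 ≈ -4397.1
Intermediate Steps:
n = 18 (n = 9*(1 + 1) = 9*2 = 18)
h = -95 (h = -95*1 = -95)
U = 324/7 (U = (1/7)*18**2 = (1/7)*324 = 324/7 ≈ 46.286)
h*U = -95*324/7 = -30780/7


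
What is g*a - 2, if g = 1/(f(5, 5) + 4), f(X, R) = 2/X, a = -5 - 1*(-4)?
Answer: -49/22 ≈ -2.2273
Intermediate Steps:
a = -1 (a = -5 + 4 = -1)
g = 5/22 (g = 1/(2/5 + 4) = 1/(2*(⅕) + 4) = 1/(⅖ + 4) = 1/(22/5) = 5/22 ≈ 0.22727)
g*a - 2 = (5/22)*(-1) - 2 = -5/22 - 2 = -49/22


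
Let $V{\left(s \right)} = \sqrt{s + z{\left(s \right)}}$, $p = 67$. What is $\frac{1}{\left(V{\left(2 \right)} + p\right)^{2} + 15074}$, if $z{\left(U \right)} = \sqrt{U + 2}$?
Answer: $\frac{1}{19835} \approx 5.0416 \cdot 10^{-5}$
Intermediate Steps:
$z{\left(U \right)} = \sqrt{2 + U}$
$V{\left(s \right)} = \sqrt{s + \sqrt{2 + s}}$
$\frac{1}{\left(V{\left(2 \right)} + p\right)^{2} + 15074} = \frac{1}{\left(\sqrt{2 + \sqrt{2 + 2}} + 67\right)^{2} + 15074} = \frac{1}{\left(\sqrt{2 + \sqrt{4}} + 67\right)^{2} + 15074} = \frac{1}{\left(\sqrt{2 + 2} + 67\right)^{2} + 15074} = \frac{1}{\left(\sqrt{4} + 67\right)^{2} + 15074} = \frac{1}{\left(2 + 67\right)^{2} + 15074} = \frac{1}{69^{2} + 15074} = \frac{1}{4761 + 15074} = \frac{1}{19835}$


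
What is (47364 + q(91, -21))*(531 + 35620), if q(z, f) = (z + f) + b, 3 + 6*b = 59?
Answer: 5145371830/3 ≈ 1.7151e+9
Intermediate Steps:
b = 28/3 (b = -½ + (⅙)*59 = -½ + 59/6 = 28/3 ≈ 9.3333)
q(z, f) = 28/3 + f + z (q(z, f) = (z + f) + 28/3 = (f + z) + 28/3 = 28/3 + f + z)
(47364 + q(91, -21))*(531 + 35620) = (47364 + (28/3 - 21 + 91))*(531 + 35620) = (47364 + 238/3)*36151 = (142330/3)*36151 = 5145371830/3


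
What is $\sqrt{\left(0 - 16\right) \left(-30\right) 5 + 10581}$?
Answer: $\sqrt{12981} \approx 113.93$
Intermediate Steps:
$\sqrt{\left(0 - 16\right) \left(-30\right) 5 + 10581} = \sqrt{\left(-16\right) \left(-30\right) 5 + 10581} = \sqrt{480 \cdot 5 + 10581} = \sqrt{2400 + 10581} = \sqrt{12981}$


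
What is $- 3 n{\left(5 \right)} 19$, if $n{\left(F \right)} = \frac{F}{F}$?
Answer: $-57$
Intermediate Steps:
$n{\left(F \right)} = 1$
$- 3 n{\left(5 \right)} 19 = \left(-3\right) 1 \cdot 19 = \left(-3\right) 19 = -57$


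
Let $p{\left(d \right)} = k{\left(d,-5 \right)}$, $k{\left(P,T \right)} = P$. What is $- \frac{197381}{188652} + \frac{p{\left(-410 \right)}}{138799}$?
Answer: $- \frac{27473632739}{26184708948} \approx -1.0492$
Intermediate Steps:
$p{\left(d \right)} = d$
$- \frac{197381}{188652} + \frac{p{\left(-410 \right)}}{138799} = - \frac{197381}{188652} - \frac{410}{138799} = - \frac{27473632739}{26184708948}$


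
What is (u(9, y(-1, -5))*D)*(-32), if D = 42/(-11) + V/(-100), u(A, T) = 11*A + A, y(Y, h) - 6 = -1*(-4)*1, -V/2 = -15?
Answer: 782784/55 ≈ 14232.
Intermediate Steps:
V = 30 (V = -2*(-15) = 30)
y(Y, h) = 10 (y(Y, h) = 6 - 1*(-4)*1 = 6 + 4*1 = 6 + 4 = 10)
u(A, T) = 12*A
D = -453/110 (D = 42/(-11) + 30/(-100) = 42*(-1/11) + 30*(-1/100) = -42/11 - 3/10 = -453/110 ≈ -4.1182)
(u(9, y(-1, -5))*D)*(-32) = ((12*9)*(-453/110))*(-32) = (108*(-453/110))*(-32) = -24462/55*(-32) = 782784/55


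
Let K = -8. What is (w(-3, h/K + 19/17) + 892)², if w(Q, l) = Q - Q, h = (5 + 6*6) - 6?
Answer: 795664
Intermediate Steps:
h = 35 (h = (5 + 36) - 6 = 41 - 6 = 35)
w(Q, l) = 0
(w(-3, h/K + 19/17) + 892)² = (0 + 892)² = 892² = 795664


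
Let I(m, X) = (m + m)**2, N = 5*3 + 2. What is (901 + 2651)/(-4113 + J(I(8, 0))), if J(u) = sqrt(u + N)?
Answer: -304362/352427 - 74*sqrt(273)/352427 ≈ -0.86709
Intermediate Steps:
N = 17 (N = 15 + 2 = 17)
I(m, X) = 4*m**2 (I(m, X) = (2*m)**2 = 4*m**2)
J(u) = sqrt(17 + u) (J(u) = sqrt(u + 17) = sqrt(17 + u))
(901 + 2651)/(-4113 + J(I(8, 0))) = (901 + 2651)/(-4113 + sqrt(17 + 4*8**2)) = 3552/(-4113 + sqrt(17 + 4*64)) = 3552/(-4113 + sqrt(17 + 256)) = 3552/(-4113 + sqrt(273))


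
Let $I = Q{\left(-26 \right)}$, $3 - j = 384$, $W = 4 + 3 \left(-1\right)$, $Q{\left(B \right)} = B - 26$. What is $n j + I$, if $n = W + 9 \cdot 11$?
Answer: $-38152$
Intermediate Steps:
$Q{\left(B \right)} = -26 + B$
$W = 1$ ($W = 4 - 3 = 1$)
$j = -381$ ($j = 3 - 384 = -381$)
$n = 100$ ($n = 1 + 9 \cdot 11 = 1 + 99 = 100$)
$I = -52$ ($I = -26 - 26 = -52$)
$n j + I = 100 \left(-381\right) - 52 = -38100 - 52 = -38152$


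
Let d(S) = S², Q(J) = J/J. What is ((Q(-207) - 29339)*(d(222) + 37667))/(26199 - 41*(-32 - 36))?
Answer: -2550968438/28987 ≈ -88004.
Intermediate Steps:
Q(J) = 1
((Q(-207) - 29339)*(d(222) + 37667))/(26199 - 41*(-32 - 36)) = ((1 - 29339)*(222² + 37667))/(26199 - 41*(-32 - 36)) = (-29338*(49284 + 37667))/(26199 - 41*(-68)) = (-29338*86951)/(26199 - 1*(-2788)) = -2550968438/(26199 + 2788) = -2550968438/28987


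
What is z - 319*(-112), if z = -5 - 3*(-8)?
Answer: 35747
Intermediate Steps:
z = 19 (z = -5 + 24 = 19)
z - 319*(-112) = 19 - 319*(-112) = 19 + 35728 = 35747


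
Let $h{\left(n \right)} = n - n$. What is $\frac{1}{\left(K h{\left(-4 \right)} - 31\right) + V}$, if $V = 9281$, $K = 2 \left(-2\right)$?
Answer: $\frac{1}{9250} \approx 0.00010811$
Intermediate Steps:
$K = -4$
$h{\left(n \right)} = 0$
$\frac{1}{\left(K h{\left(-4 \right)} - 31\right) + V} = \frac{1}{\left(\left(-4\right) 0 - 31\right) + 9281} = \frac{1}{\left(0 - 31\right) + 9281} = \frac{1}{-31 + 9281} = \frac{1}{9250}$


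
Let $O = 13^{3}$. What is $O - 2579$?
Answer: $-382$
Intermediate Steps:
$O = 2197$
$O - 2579 = 2197 - 2579 = -382$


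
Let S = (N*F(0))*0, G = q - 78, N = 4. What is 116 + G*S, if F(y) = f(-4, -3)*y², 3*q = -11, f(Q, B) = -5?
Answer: 116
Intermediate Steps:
q = -11/3 (q = (⅓)*(-11) = -11/3 ≈ -3.6667)
F(y) = -5*y²
G = -245/3 (G = -11/3 - 78 = -245/3 ≈ -81.667)
S = 0 (S = (4*(-5*0²))*0 = (4*(-5*0))*0 = (4*0)*0 = 0*0 = 0)
116 + G*S = 116 - 245/3*0 = 116 + 0 = 116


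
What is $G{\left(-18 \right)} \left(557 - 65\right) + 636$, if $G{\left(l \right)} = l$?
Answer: $-8220$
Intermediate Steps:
$G{\left(-18 \right)} \left(557 - 65\right) + 636 = - 18 \left(557 - 65\right) + 636 = \left(-18\right) 492 + 636 = -8856 + 636 = -8220$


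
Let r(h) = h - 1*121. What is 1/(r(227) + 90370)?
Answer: 1/90476 ≈ 1.1053e-5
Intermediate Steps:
r(h) = -121 + h (r(h) = h - 121 = -121 + h)
1/(r(227) + 90370) = 1/((-121 + 227) + 90370) = 1/(106 + 90370) = 1/90476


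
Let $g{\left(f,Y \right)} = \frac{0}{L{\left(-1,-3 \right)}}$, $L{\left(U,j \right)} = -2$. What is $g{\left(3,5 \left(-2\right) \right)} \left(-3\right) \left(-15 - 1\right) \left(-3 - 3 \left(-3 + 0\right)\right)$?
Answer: $0$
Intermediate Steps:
$g{\left(f,Y \right)} = 0$ ($g{\left(f,Y \right)} = \frac{0}{-2} = 0 \left(- \frac{1}{2}\right) = 0$)
$g{\left(3,5 \left(-2\right) \right)} \left(-3\right) \left(-15 - 1\right) \left(-3 - 3 \left(-3 + 0\right)\right) = 0 \left(-3\right) \left(-15 - 1\right) \left(-3 - 3 \left(-3 + 0\right)\right) = 0 \left(- 16 \left(-3 - -9\right)\right) = 0 \left(- 16 \left(-3 + 9\right)\right) = 0 \left(\left(-16\right) 6\right) = 0 \left(-96\right) = 0$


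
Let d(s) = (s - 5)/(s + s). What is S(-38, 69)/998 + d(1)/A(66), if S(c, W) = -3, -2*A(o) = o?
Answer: 1897/32934 ≈ 0.057600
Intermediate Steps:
A(o) = -o/2
d(s) = (-5 + s)/(2*s) (d(s) = (-5 + s)/((2*s)) = (-5 + s)*(1/(2*s)) = (-5 + s)/(2*s))
S(-38, 69)/998 + d(1)/A(66) = -3/998 + ((½)*(-5 + 1)/1)/((-½*66)) = -3*1/998 + ((½)*1*(-4))/(-33) = -3/998 - 2*(-1/33) = -3/998 + 2/33 = 1897/32934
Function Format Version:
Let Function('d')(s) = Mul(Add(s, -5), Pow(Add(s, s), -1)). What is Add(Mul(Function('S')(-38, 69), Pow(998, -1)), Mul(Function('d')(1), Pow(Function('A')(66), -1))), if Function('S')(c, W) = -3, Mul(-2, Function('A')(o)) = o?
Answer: Rational(1897, 32934) ≈ 0.057600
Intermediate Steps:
Function('A')(o) = Mul(Rational(-1, 2), o)
Function('d')(s) = Mul(Rational(1, 2), Pow(s, -1), Add(-5, s)) (Function('d')(s) = Mul(Add(-5, s), Pow(Mul(2, s), -1)) = Mul(Add(-5, s), Mul(Rational(1, 2), Pow(s, -1))) = Mul(Rational(1, 2), Pow(s, -1), Add(-5, s)))
Add(Mul(Function('S')(-38, 69), Pow(998, -1)), Mul(Function('d')(1), Pow(Function('A')(66), -1))) = Add(Mul(-3, Pow(998, -1)), Mul(Mul(Rational(1, 2), Pow(1, -1), Add(-5, 1)), Pow(Mul(Rational(-1, 2), 66), -1))) = Add(Mul(-3, Rational(1, 998)), Mul(Mul(Rational(1, 2), 1, -4), Pow(-33, -1))) = Add(Rational(-3, 998), Mul(-2, Rational(-1, 33))) = Add(Rational(-3, 998), Rational(2, 33)) = Rational(1897, 32934)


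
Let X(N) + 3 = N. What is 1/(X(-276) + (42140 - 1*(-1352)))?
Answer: 1/43213 ≈ 2.3141e-5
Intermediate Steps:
X(N) = -3 + N
1/(X(-276) + (42140 - 1*(-1352))) = 1/((-3 - 276) + (42140 - 1*(-1352))) = 1/(-279 + (42140 + 1352)) = 1/(-279 + 43492) = 1/43213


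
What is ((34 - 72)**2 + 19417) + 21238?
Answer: 42099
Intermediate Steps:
((34 - 72)**2 + 19417) + 21238 = ((-38)**2 + 19417) + 21238 = (1444 + 19417) + 21238 = 20861 + 21238 = 42099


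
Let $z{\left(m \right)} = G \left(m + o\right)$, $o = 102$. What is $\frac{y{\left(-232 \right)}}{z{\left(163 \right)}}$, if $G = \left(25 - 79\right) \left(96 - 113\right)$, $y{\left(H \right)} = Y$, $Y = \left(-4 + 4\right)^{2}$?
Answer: $0$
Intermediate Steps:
$Y = 0$ ($Y = 0^{2} = 0$)
$y{\left(H \right)} = 0$
$G = 918$ ($G = \left(-54\right) \left(-17\right) = 918$)
$z{\left(m \right)} = 93636 + 918 m$ ($z{\left(m \right)} = 918 \left(m + 102\right) = 918 \left(102 + m\right) = 93636 + 918 m$)
$\frac{y{\left(-232 \right)}}{z{\left(163 \right)}} = \frac{0}{93636 + 918 \cdot 163} = \frac{0}{93636 + 149634} = \frac{0}{243270} = 0 \cdot \frac{1}{243270} = 0$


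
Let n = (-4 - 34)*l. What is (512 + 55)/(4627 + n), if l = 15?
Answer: 567/4057 ≈ 0.13976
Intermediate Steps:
n = -570 (n = (-4 - 34)*15 = -38*15 = -570)
(512 + 55)/(4627 + n) = (512 + 55)/(4627 - 570) = 567/4057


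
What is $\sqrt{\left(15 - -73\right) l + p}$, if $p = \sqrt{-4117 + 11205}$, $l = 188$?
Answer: $2 \sqrt{4136 + \sqrt{443}} \approx 128.95$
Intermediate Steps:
$p = 4 \sqrt{443}$ ($p = \sqrt{7088} = 4 \sqrt{443} \approx 84.19$)
$\sqrt{\left(15 - -73\right) l + p} = \sqrt{\left(15 - -73\right) 188 + 4 \sqrt{443}} = \sqrt{\left(15 + 73\right) 188 + 4 \sqrt{443}} = \sqrt{88 \cdot 188 + 4 \sqrt{443}} = \sqrt{16544 + 4 \sqrt{443}}$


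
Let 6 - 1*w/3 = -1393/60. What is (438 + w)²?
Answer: 110523169/400 ≈ 2.7631e+5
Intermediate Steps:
w = 1753/20 (w = 18 - (-4179)/60 = 18 - 3*(-1393/60) = 18 + 1393/20 = 1753/20 ≈ 87.650)
(438 + w)² = (438 + 1753/20)² = (10513/20)² = 110523169/400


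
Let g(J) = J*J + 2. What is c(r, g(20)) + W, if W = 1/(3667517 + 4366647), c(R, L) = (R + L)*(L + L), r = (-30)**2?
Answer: 8410227148513/8034164 ≈ 1.0468e+6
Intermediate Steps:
g(J) = 2 + J**2 (g(J) = J**2 + 2 = 2 + J**2)
r = 900
c(R, L) = 2*L*(L + R) (c(R, L) = (L + R)*(2*L) = 2*L*(L + R))
W = 1/8034164 ≈ 1.2447e-7
c(r, g(20)) + W = 2*(2 + 20**2)*((2 + 20**2) + 900) + 1/8034164 = 2*(2 + 400)*((2 + 400) + 900) + 1/8034164 = 2*402*(402 + 900) + 1/8034164 = 2*402*1302 + 1/8034164 = 1046808 + 1/8034164 = 8410227148513/8034164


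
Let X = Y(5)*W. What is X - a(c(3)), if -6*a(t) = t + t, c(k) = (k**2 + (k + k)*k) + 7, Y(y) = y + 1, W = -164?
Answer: -2918/3 ≈ -972.67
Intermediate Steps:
Y(y) = 1 + y
c(k) = 7 + 3*k**2 (c(k) = (k**2 + (2*k)*k) + 7 = (k**2 + 2*k**2) + 7 = 3*k**2 + 7 = 7 + 3*k**2)
a(t) = -t/3 (a(t) = -(t + t)/6 = -t/3)
X = -984 (X = (1 + 5)*(-164) = 6*(-164) = -984)
X - a(c(3)) = -984 - (-1)*(7 + 3*3**2)/3 = -984 - (-1)*(7 + 3*9)/3 = -984 - (-1)*(7 + 27)/3 = -984 - (-1)*34/3 = -984 - 1*(-34/3) = -984 + 34/3 = -2918/3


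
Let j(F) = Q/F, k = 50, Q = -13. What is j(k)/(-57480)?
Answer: 13/2874000 ≈ 4.5233e-6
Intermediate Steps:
j(F) = -13/F
j(k)/(-57480) = -13/50/(-57480) = -13*1/50*(-1/57480) = -13/50*(-1/57480) = 13/2874000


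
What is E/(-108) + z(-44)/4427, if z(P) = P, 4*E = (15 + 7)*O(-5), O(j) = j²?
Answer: -1226929/956232 ≈ -1.2831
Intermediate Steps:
E = 275/2 (E = ((15 + 7)*(-5)²)/4 = (22*25)/4 = (¼)*550 = 275/2 ≈ 137.50)
E/(-108) + z(-44)/4427 = (275/2)/(-108) - 44/4427 = (275/2)*(-1/108) - 44*1/4427 = -275/216 - 44/4427 = -1226929/956232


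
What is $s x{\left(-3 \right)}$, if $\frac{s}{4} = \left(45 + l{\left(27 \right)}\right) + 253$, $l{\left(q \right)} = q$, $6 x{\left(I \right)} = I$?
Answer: $-650$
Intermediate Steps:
$x{\left(I \right)} = \frac{I}{6}$
$s = 1300$ ($s = 4 \left(\left(45 + 27\right) + 253\right) = 4 \left(72 + 253\right) = 4 \cdot 325 = 1300$)
$s x{\left(-3 \right)} = 1300 \cdot \frac{1}{6} \left(-3\right) = 1300 \left(- \frac{1}{2}\right) = -650$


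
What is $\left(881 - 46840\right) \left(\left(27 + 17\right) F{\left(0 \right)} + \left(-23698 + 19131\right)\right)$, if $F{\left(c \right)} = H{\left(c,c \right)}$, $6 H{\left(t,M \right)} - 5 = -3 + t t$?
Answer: $\frac{627662063}{3} \approx 2.0922 \cdot 10^{8}$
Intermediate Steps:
$H{\left(t,M \right)} = \frac{1}{3} + \frac{t^{2}}{6}$ ($H{\left(t,M \right)} = \frac{5}{6} + \frac{-3 + t t}{6} = \frac{5}{6} + \frac{-3 + t^{2}}{6} = \frac{5}{6} + \left(- \frac{1}{2} + \frac{t^{2}}{6}\right) = \frac{1}{3} + \frac{t^{2}}{6}$)
$F{\left(c \right)} = \frac{1}{3} + \frac{c^{2}}{6}$
$\left(881 - 46840\right) \left(\left(27 + 17\right) F{\left(0 \right)} + \left(-23698 + 19131\right)\right) = \left(881 - 46840\right) \left(\left(27 + 17\right) \left(\frac{1}{3} + \frac{0^{2}}{6}\right) + \left(-23698 + 19131\right)\right) = - 45959 \left(44 \left(\frac{1}{3} + \frac{1}{6} \cdot 0\right) - 4567\right) = - 45959 \left(44 \left(\frac{1}{3} + 0\right) - 4567\right) = - 45959 \left(44 \cdot \frac{1}{3} - 4567\right) = - 45959 \left(\frac{44}{3} - 4567\right) = \left(-45959\right) \left(- \frac{13657}{3}\right) = \frac{627662063}{3}$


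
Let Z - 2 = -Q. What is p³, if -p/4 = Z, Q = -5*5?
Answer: -1259712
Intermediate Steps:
Q = -25
Z = 27 (Z = 2 - 1*(-25) = 2 + 25 = 27)
p = -108 (p = -4*27 = -108)
p³ = (-108)³ = -1259712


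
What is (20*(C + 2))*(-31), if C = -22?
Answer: 12400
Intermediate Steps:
(20*(C + 2))*(-31) = (20*(-22 + 2))*(-31) = (20*(-20))*(-31) = -400*(-31) = 12400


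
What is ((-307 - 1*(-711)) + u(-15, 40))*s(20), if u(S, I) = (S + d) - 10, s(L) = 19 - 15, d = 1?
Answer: 1520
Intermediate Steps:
s(L) = 4
u(S, I) = -9 + S (u(S, I) = (S + 1) - 10 = (1 + S) - 10 = -9 + S)
((-307 - 1*(-711)) + u(-15, 40))*s(20) = ((-307 - 1*(-711)) + (-9 - 15))*4 = ((-307 + 711) - 24)*4 = (404 - 24)*4 = 380*4 = 1520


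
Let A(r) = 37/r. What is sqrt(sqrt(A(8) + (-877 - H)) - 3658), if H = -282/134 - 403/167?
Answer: sqrt(-1831834525672 + 11189*I*sqrt(1738404652566))/22378 ≈ 0.24354 + 60.482*I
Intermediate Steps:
H = -50548/11189 (H = -282*1/134 - 403*1/167 = -141/67 - 403/167 = -50548/11189 ≈ -4.5177)
sqrt(sqrt(A(8) + (-877 - H)) - 3658) = sqrt(sqrt(37/8 + (-877 - 1*(-50548/11189))) - 3658) = sqrt(sqrt(37*(1/8) + (-877 + 50548/11189)) - 3658) = sqrt(sqrt(37/8 - 9762205/11189) - 3658) = sqrt(sqrt(-77683647/89512) - 3658) = sqrt(I*sqrt(1738404652566)/44756 - 3658) = sqrt(-3658 + I*sqrt(1738404652566)/44756)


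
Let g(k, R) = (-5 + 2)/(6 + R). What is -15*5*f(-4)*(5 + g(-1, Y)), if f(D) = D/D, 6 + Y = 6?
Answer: -675/2 ≈ -337.50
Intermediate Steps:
Y = 0 (Y = -6 + 6 = 0)
f(D) = 1
g(k, R) = -3/(6 + R)
-15*5*f(-4)*(5 + g(-1, Y)) = -15*5*1*(5 - 3/(6 + 0)) = -75*(5 - 3/6) = -75*(5 - 3*⅙) = -75*(5 - ½) = -75*9/2 = -15*45/2 = -675/2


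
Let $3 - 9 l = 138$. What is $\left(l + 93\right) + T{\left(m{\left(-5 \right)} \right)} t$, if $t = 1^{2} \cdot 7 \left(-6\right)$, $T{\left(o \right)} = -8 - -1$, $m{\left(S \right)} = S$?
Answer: $372$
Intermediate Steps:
$l = -15$ ($l = \frac{1}{3} - \frac{46}{3} = -15$)
$T{\left(o \right)} = -7$ ($T{\left(o \right)} = -8 + 1 = -7$)
$t = -42$ ($t = 1 \cdot 7 \left(-6\right) = 7 \left(-6\right) = -42$)
$\left(l + 93\right) + T{\left(m{\left(-5 \right)} \right)} t = \left(-15 + 93\right) - -294 = 78 + 294 = 372$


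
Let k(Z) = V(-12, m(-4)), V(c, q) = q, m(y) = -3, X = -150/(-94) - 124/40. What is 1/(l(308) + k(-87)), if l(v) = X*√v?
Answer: 165675/37991348 - 166145*√77/37991348 ≈ -0.034014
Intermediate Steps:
X = -707/470 (X = -150*(-1/94) - 124*1/40 = 75/47 - 31/10 = -707/470 ≈ -1.5043)
l(v) = -707*√v/470
k(Z) = -3
1/(l(308) + k(-87)) = 1/(-707*√77/235 - 3) = 1/(-3 - 707*√77/235)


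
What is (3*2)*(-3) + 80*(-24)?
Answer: -1938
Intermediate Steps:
(3*2)*(-3) + 80*(-24) = 6*(-3) - 1920 = -18 - 1920 = -1938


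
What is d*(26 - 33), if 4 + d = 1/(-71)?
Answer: 1995/71 ≈ 28.099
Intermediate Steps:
d = -285/71 (d = -4 + 1/(-71) = -4 - 1/71 = -285/71 ≈ -4.0141)
d*(26 - 33) = -285*(26 - 33)/71 = -285/71*(-7) = 1995/71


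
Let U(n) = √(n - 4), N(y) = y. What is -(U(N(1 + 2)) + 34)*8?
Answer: -272 - 8*I ≈ -272.0 - 8.0*I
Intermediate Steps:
U(n) = √(-4 + n)
-(U(N(1 + 2)) + 34)*8 = -(√(-4 + (1 + 2)) + 34)*8 = -(√(-4 + 3) + 34)*8 = -(√(-1) + 34)*8 = -(I + 34)*8 = -(34 + I)*8 = -(272 + 8*I) = -272 - 8*I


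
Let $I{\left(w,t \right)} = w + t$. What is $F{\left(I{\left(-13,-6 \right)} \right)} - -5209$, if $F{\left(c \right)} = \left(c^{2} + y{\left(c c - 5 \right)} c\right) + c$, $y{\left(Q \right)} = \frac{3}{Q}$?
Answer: $\frac{1976099}{356} \approx 5550.8$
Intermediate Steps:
$I{\left(w,t \right)} = t + w$
$F{\left(c \right)} = c + c^{2} + \frac{3 c}{-5 + c^{2}}$ ($F{\left(c \right)} = \left(c^{2} + \frac{3}{c c - 5} c\right) + c = \left(c^{2} + \frac{3}{c^{2} - 5} c\right) + c = \left(c^{2} + \frac{3}{-5 + c^{2}} c\right) + c = \left(c^{2} + \frac{3 c}{-5 + c^{2}}\right) + c = c + c^{2} + \frac{3 c}{-5 + c^{2}}$)
$F{\left(I{\left(-13,-6 \right)} \right)} - -5209 = \frac{\left(-6 - 13\right) \left(3 + \left(1 - 19\right) \left(-5 + \left(-6 - 13\right)^{2}\right)\right)}{-5 + \left(-6 - 13\right)^{2}} - -5209 = - \frac{19 \left(3 + \left(1 - 19\right) \left(-5 + \left(-19\right)^{2}\right)\right)}{-5 + \left(-19\right)^{2}} + 5209 = - \frac{19 \left(3 - 18 \left(-5 + 361\right)\right)}{-5 + 361} + 5209 = - \frac{19 \left(3 - 6408\right)}{356} + 5209 = \left(-19\right) \frac{1}{356} \left(3 - 6408\right) + 5209 = \left(-19\right) \frac{1}{356} \left(-6405\right) + 5209 = \frac{121695}{356} + 5209 = \frac{1976099}{356}$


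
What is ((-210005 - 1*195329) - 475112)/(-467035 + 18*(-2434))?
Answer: 880446/510847 ≈ 1.7235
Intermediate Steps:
((-210005 - 1*195329) - 475112)/(-467035 + 18*(-2434)) = ((-210005 - 195329) - 475112)/(-467035 - 43812) = (-405334 - 475112)/(-510847) = -880446*(-1/510847) = 880446/510847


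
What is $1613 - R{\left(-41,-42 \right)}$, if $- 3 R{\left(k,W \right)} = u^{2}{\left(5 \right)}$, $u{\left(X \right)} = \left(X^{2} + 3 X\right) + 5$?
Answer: $2288$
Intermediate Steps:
$u{\left(X \right)} = 5 + X^{2} + 3 X$
$R{\left(k,W \right)} = -675$ ($R{\left(k,W \right)} = - \frac{\left(5 + 5^{2} + 3 \cdot 5\right)^{2}}{3} = - \frac{\left(5 + 25 + 15\right)^{2}}{3} = - \frac{45^{2}}{3} = \left(- \frac{1}{3}\right) 2025 = -675$)
$1613 - R{\left(-41,-42 \right)} = 1613 - -675 = 1613 + 675 = 2288$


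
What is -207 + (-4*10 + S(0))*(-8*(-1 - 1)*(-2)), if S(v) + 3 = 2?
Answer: 1105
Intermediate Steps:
S(v) = -1 (S(v) = -3 + 2 = -1)
-207 + (-4*10 + S(0))*(-8*(-1 - 1)*(-2)) = -207 + (-4*10 - 1)*(-8*(-1 - 1)*(-2)) = -207 + (-40 - 1)*(-(-16)*(-2)) = -207 - (-328)*4 = -207 - 41*(-32) = -207 + 1312 = 1105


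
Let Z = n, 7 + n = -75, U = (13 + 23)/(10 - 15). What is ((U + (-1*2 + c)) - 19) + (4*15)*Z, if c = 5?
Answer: -24716/5 ≈ -4943.2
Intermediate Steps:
U = -36/5 (U = 36/(-5) = 36*(-⅕) = -36/5 ≈ -7.2000)
n = -82 (n = -7 - 75 = -82)
Z = -82
((U + (-1*2 + c)) - 19) + (4*15)*Z = ((-36/5 + (-1*2 + 5)) - 19) + (4*15)*(-82) = ((-36/5 + (-2 + 5)) - 19) + 60*(-82) = ((-36/5 + 3) - 19) - 4920 = (-21/5 - 19) - 4920 = -116/5 - 4920 = -24716/5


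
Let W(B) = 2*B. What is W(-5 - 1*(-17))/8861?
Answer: 24/8861 ≈ 0.0027085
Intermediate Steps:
W(-5 - 1*(-17))/8861 = (2*(-5 - 1*(-17)))/8861 = (2*(-5 + 17))*(1/8861) = (2*12)*(1/8861) = 24*(1/8861) = 24/8861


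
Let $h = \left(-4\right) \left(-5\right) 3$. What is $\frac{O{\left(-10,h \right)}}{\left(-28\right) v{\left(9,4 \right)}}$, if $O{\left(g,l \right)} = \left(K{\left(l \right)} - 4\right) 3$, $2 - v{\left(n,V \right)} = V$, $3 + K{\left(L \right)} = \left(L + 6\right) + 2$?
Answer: $\frac{183}{56} \approx 3.2679$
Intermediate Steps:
$h = 60$ ($h = 20 \cdot 3 = 60$)
$K{\left(L \right)} = 5 + L$ ($K{\left(L \right)} = -3 + \left(\left(L + 6\right) + 2\right) = -3 + \left(\left(6 + L\right) + 2\right) = -3 + \left(8 + L\right) = 5 + L$)
$v{\left(n,V \right)} = 2 - V$
$O{\left(g,l \right)} = 3 + 3 l$ ($O{\left(g,l \right)} = \left(\left(5 + l\right) - 4\right) 3 = \left(1 + l\right) 3 = 3 + 3 l$)
$\frac{O{\left(-10,h \right)}}{\left(-28\right) v{\left(9,4 \right)}} = \frac{3 + 3 \cdot 60}{\left(-28\right) \left(2 - 4\right)} = \frac{3 + 180}{\left(-28\right) \left(2 - 4\right)} = \frac{183}{\left(-28\right) \left(-2\right)} = \frac{183}{56}$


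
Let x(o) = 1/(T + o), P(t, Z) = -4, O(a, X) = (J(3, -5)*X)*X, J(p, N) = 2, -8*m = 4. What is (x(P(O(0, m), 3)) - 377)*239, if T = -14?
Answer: -1622093/18 ≈ -90116.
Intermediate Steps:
m = -1/2 (m = -1/8*4 = -1/2 ≈ -0.50000)
O(a, X) = 2*X**2 (O(a, X) = (2*X)*X = 2*X**2)
x(o) = 1/(-14 + o)
(x(P(O(0, m), 3)) - 377)*239 = (1/(-14 - 4) - 377)*239 = (1/(-18) - 377)*239 = (-1/18 - 377)*239 = -6787/18*239 = -1622093/18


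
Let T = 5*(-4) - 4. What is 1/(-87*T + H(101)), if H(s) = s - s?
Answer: 1/2088 ≈ 0.00047893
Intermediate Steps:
H(s) = 0
T = -24 (T = -20 - 4 = -24)
1/(-87*T + H(101)) = 1/(-87*(-24) + 0) = 1/(2088 + 0) = 1/2088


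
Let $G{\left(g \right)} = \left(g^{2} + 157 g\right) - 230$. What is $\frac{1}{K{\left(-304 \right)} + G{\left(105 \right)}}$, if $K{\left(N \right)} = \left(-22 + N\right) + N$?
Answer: $\frac{1}{26650} \approx 3.7523 \cdot 10^{-5}$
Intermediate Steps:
$G{\left(g \right)} = -230 + g^{2} + 157 g$
$K{\left(N \right)} = -22 + 2 N$
$\frac{1}{K{\left(-304 \right)} + G{\left(105 \right)}} = \frac{1}{\left(-22 + 2 \left(-304\right)\right) + \left(-230 + 105^{2} + 157 \cdot 105\right)} = \frac{1}{\left(-22 - 608\right) + \left(-230 + 11025 + 16485\right)} = \frac{1}{-630 + 27280} = \frac{1}{26650}$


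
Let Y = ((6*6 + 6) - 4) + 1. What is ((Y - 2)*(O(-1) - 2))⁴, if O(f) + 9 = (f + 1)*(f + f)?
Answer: 27439591201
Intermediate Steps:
Y = 39 (Y = ((36 + 6) - 4) + 1 = (42 - 4) + 1 = 38 + 1 = 39)
O(f) = -9 + 2*f*(1 + f) (O(f) = -9 + (f + 1)*(f + f) = -9 + (1 + f)*(2*f) = -9 + 2*f*(1 + f))
((Y - 2)*(O(-1) - 2))⁴ = ((39 - 2)*((-9 + 2*(-1) + 2*(-1)²) - 2))⁴ = (37*((-9 - 2 + 2*1) - 2))⁴ = (37*((-9 - 2 + 2) - 2))⁴ = (37*(-9 - 2))⁴ = (37*(-11))⁴ = (-407)⁴ = 27439591201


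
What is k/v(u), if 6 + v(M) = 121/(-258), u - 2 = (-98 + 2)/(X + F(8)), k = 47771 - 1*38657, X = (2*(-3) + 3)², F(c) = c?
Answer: -2351412/1669 ≈ -1408.9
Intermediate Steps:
X = 9 (X = (-6 + 3)² = (-3)² = 9)
k = 9114 (k = 47771 - 38657 = 9114)
u = -62/17 (u = 2 + (-98 + 2)/(9 + 8) = 2 - 96/17 = -62/17 ≈ -3.6471)
v(M) = -1669/258 (v(M) = -6 + 121/(-258) = -6 + 121*(-1/258) = -6 - 121/258 = -1669/258)
k/v(u) = 9114/(-1669/258) = 9114*(-258/1669) = -2351412/1669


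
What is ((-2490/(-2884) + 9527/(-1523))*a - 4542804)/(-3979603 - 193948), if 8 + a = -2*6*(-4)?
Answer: 4988612680712/4582905402733 ≈ 1.0885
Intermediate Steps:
a = 40 (a = -8 - 2*6*(-4) = -8 - 12*(-4) = -8 + 48 = 40)
((-2490/(-2884) + 9527/(-1523))*a - 4542804)/(-3979603 - 193948) = ((-2490/(-2884) + 9527/(-1523))*40 - 4542804)/(-3979603 - 193948) = ((-2490*(-1/2884) + 9527*(-1/1523))*40 - 4542804)/(-4173551) = ((1245/1442 - 9527/1523)*40 - 4542804)*(-1/4173551) = (-11841799/2196166*40 - 4542804)*(-1/4173551) = (-236835980/1098083 - 4542804)*(-1/4173551) = -4988612680712/1098083*(-1/4173551) = 4988612680712/4582905402733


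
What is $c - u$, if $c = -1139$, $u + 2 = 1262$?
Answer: $-2399$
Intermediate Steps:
$u = 1260$ ($u = -2 + 1262 = 1260$)
$c - u = -1139 - 1260 = -2399$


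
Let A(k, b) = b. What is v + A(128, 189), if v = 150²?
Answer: 22689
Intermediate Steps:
v = 22500
v + A(128, 189) = 22500 + 189 = 22689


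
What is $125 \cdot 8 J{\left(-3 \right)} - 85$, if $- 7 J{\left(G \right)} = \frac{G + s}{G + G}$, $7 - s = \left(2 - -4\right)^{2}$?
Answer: $- \frac{17785}{21} \approx -846.9$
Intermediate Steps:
$s = -29$ ($s = 7 - \left(2 - -4\right)^{2} = 7 - \left(2 + 4\right)^{2} = 7 - 6^{2} = 7 - 36 = -29$)
$J{\left(G \right)} = - \frac{-29 + G}{14 G}$ ($J{\left(G \right)} = - \frac{\left(G - 29\right) \frac{1}{G + G}}{7} = - \frac{\left(-29 + G\right) \frac{1}{2 G}}{7} = - \frac{\frac{1}{2} \frac{1}{G} \left(-29 + G\right)}{7} = - \frac{-29 + G}{14 G}$)
$125 \cdot 8 J{\left(-3 \right)} - 85 = 125 \cdot 8 \frac{29 - -3}{14 \left(-3\right)} - 85 = 125 \cdot 8 \cdot \frac{1}{14} \left(- \frac{1}{3}\right) \left(29 + 3\right) - 85 = 125 \cdot 8 \cdot \frac{1}{14} \left(- \frac{1}{3}\right) 32 - 85 = 125 \cdot 8 \left(- \frac{16}{21}\right) - 85 = 125 \left(- \frac{128}{21}\right) - 85 = - \frac{16000}{21} - 85 = - \frac{17785}{21}$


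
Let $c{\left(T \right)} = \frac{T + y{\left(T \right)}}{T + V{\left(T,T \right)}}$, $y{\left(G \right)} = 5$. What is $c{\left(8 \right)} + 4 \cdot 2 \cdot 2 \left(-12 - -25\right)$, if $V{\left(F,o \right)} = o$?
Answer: $\frac{3341}{16} \approx 208.81$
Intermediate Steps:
$c{\left(T \right)} = \frac{5 + T}{2 T}$ ($c{\left(T \right)} = \frac{T + 5}{T + T} = \frac{5 + T}{2 T}$)
$c{\left(8 \right)} + 4 \cdot 2 \cdot 2 \left(-12 - -25\right) = \frac{5 + 8}{2 \cdot 8} + 4 \cdot 2 \cdot 2 \left(-12 - -25\right) = \frac{1}{2} \cdot \frac{1}{8} \cdot 13 + 8 \cdot 2 \left(-12 + 25\right) = \frac{13}{16} + 16 \cdot 13 = \frac{13}{16} + 208 = \frac{3341}{16}$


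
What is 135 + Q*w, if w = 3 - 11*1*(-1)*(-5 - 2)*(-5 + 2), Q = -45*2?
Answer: -20925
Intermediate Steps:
Q = -90
w = 234 (w = 3 - (-11)*(-7*(-3)) = 3 - (-11)*21 = 3 - 11*(-21) = 3 + 231 = 234)
135 + Q*w = 135 - 90*234 = 135 - 21060 = -20925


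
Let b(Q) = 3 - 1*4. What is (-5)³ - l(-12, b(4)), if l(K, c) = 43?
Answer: -168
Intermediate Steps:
b(Q) = -1 (b(Q) = 3 - 4 = -1)
(-5)³ - l(-12, b(4)) = (-5)³ - 1*43 = -125 - 43 = -168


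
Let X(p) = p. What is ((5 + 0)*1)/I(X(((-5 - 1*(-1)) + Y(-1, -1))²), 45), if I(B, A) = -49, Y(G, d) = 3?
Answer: -5/49 ≈ -0.10204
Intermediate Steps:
((5 + 0)*1)/I(X(((-5 - 1*(-1)) + Y(-1, -1))²), 45) = ((5 + 0)*1)/(-49) = (5*1)*(-1/49) = 5*(-1/49) = -5/49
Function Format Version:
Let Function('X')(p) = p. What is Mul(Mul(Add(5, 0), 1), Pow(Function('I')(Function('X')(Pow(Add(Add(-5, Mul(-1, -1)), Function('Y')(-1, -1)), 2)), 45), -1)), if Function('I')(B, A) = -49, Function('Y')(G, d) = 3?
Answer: Rational(-5, 49) ≈ -0.10204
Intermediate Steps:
Mul(Mul(Add(5, 0), 1), Pow(Function('I')(Function('X')(Pow(Add(Add(-5, Mul(-1, -1)), Function('Y')(-1, -1)), 2)), 45), -1)) = Mul(Mul(Add(5, 0), 1), Pow(-49, -1)) = Mul(Mul(5, 1), Rational(-1, 49)) = Mul(5, Rational(-1, 49)) = Rational(-5, 49)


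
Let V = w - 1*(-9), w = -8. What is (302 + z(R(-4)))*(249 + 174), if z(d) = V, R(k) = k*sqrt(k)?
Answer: 128169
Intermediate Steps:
R(k) = k**(3/2)
V = 1 (V = -8 - 1*(-9) = -8 + 9 = 1)
z(d) = 1
(302 + z(R(-4)))*(249 + 174) = (302 + 1)*(249 + 174) = 303*423 = 128169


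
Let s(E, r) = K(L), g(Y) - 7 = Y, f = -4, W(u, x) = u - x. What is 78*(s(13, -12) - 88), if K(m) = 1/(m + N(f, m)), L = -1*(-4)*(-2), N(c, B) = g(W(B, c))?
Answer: -34398/5 ≈ -6879.6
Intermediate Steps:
g(Y) = 7 + Y
N(c, B) = 7 + B - c (N(c, B) = 7 + (B - c) = 7 + B - c)
L = -8 (L = 4*(-2) = -8)
K(m) = 1/(11 + 2*m) (K(m) = 1/(m + (7 + m - 1*(-4))) = 1/(m + (7 + m + 4)) = 1/(m + (11 + m)) = 1/(11 + 2*m))
s(E, r) = -⅕ (s(E, r) = 1/(11 + 2*(-8)) = 1/(11 - 16) = 1/(-5) = -⅕)
78*(s(13, -12) - 88) = 78*(-⅕ - 88) = 78*(-441/5) = -34398/5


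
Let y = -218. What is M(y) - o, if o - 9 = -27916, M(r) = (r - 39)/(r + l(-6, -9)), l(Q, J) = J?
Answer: 6335146/227 ≈ 27908.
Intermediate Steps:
M(r) = (-39 + r)/(-9 + r) (M(r) = (r - 39)/(r - 9) = (-39 + r)/(-9 + r))
o = -27907 (o = 9 - 27916 = -27907)
M(y) - o = (-39 - 218)/(-9 - 218) - 1*(-27907) = -257/(-227) + 27907 = -1/227*(-257) + 27907 = 257/227 + 27907 = 6335146/227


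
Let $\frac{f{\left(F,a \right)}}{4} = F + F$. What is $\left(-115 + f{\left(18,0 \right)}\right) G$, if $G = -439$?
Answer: $-12731$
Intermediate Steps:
$f{\left(F,a \right)} = 8 F$ ($f{\left(F,a \right)} = 4 \left(F + F\right) = 4 \cdot 2 F = 8 F$)
$\left(-115 + f{\left(18,0 \right)}\right) G = \left(-115 + 8 \cdot 18\right) \left(-439\right) = \left(-115 + 144\right) \left(-439\right) = 29 \left(-439\right) = -12731$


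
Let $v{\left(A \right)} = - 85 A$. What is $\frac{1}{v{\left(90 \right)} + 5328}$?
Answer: $- \frac{1}{2322} \approx -0.00043066$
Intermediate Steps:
$\frac{1}{v{\left(90 \right)} + 5328} = \frac{1}{\left(-85\right) 90 + 5328} = \frac{1}{-7650 + 5328} = \frac{1}{-2322} = - \frac{1}{2322}$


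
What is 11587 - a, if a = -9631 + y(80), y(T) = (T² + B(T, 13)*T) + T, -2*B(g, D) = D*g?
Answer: 56338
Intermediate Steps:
B(g, D) = -D*g/2
y(T) = T - 11*T²/2 (y(T) = (T² + (-½*13*T)*T) + T = (T² + (-13*T/2)*T) + T = (T² - 13*T²/2) + T = -11*T²/2 + T = T - 11*T²/2)
a = -44751 (a = -9631 + (½)*80*(2 - 11*80) = -9631 + (½)*80*(2 - 880) = -9631 + (½)*80*(-878) = -9631 - 35120 = -44751)
11587 - a = 11587 - 1*(-44751) = 11587 + 44751 = 56338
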